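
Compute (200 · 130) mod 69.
Reduce the factors first: 200 ≡ 62, 130 ≡ 61 (mod 69), so 200 · 130 ≡ 62 · 61 (mod 69). 62 · 61 = 3782. Dividing by 69: 3782 = 54·69 + 56. So (200 · 130) mod 69 = 56.

Final answer: 56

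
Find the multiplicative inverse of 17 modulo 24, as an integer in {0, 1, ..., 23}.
Apply the extended Euclidean algorithm to (24, 17), tracking rows (r, s, t) with s·24 + t·17 = r. Each division r_prev = q·r_cur + r_new produces the new row as (previous row) − q·(current row):
  row A: (24, 1, 0)   [1·24 + 0·17 = 24]
  row B: (17, 0, 1)   [0·24 + 1·17 = 17]
  24 = 1·17 + 7   → row C = row A − 1·row B = (7, 1, −1)   [check: 1·24 − 1·17 = 7]
  17 = 2·7 + 3   → row D = row B − 2·row C = (3, −2, 3)   [check: −2·24 + 3·17 = 3]
  7 = 2·3 + 1   → row E = row C − 2·row D = (1, 5, −7)   [check: 5·24 − 7·17 = 1]
  3 = 3·1 + 0   → remainder 0, stop. gcd = 1 (last nonzero row E).
The gcd is 1, so 17 is invertible mod 24. The last nonzero row gives 5·24 − 7·17 = 1, so t = −7. So 17^(−1) ≡ −7 ≡ 17 (mod 24). Verify: 17 · 17 = 289 ≡ 1 (mod 24). ✓

Final answer: 17^(−1) ≡ 17 (mod 24)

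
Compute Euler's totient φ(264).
φ(264) = 80

φ is multiplicative, with φ(p^e) = p^e − p^(e−1). Factorise 264 = 2^3 · 3 · 11. Then
  φ(264) = (2^3 − 2^2) · (3 − 1) · (11 − 1) = 4 · 2 · 10 = 80.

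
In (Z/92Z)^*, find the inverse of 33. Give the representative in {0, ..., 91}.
Apply the extended Euclidean algorithm to (92, 33), tracking rows (r, s, t) with s·92 + t·33 = r. Each division r_prev = q·r_cur + r_new produces the new row as (previous row) − q·(current row):
  row A: (92, 1, 0)   [1·92 + 0·33 = 92]
  row B: (33, 0, 1)   [0·92 + 1·33 = 33]
  92 = 2·33 + 26   → row C = row A − 2·row B = (26, 1, −2)   [check: 1·92 − 2·33 = 26]
  33 = 1·26 + 7   → row D = row B − 1·row C = (7, −1, 3)   [check: −1·92 + 3·33 = 7]
  26 = 3·7 + 5   → row E = row C − 3·row D = (5, 4, −11)   [check: 4·92 − 11·33 = 5]
  7 = 1·5 + 2   → row F = row D − 1·row E = (2, −5, 14)   [check: −5·92 + 14·33 = 2]
  5 = 2·2 + 1   → row G = row E − 2·row F = (1, 14, −39)   [check: 14·92 − 39·33 = 1]
  2 = 2·1 + 0   → remainder 0, stop. gcd = 1 (last nonzero row G).
The gcd is 1, so 33 is invertible mod 92. The last nonzero row gives 14·92 − 39·33 = 1, so t = −39. So 33^(−1) ≡ −39 ≡ 53 (mod 92). Verify: 33 · 53 = 1749 ≡ 1 (mod 92). ✓

Final answer: 33^(−1) ≡ 53 (mod 92)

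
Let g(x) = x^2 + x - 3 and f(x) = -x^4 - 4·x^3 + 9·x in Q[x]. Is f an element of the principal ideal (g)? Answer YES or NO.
In Q[x] the ideal (g) consists of all multiples of g, so f ∈ (g) iff g | f, i.e. iff the remainder of f on division by g is 0. Divide f by g (g is monic, so eliminate the leading term of the running remainder at each step):
  leading term -x^4: subtract (-x^2)·g(x) = -x^4 - x^3 + 3·x^2, leaving -3·x^3 - 3·x^2 + 9·x
  leading term -3·x^3: subtract (-3·x)·g(x) = -3·x^3 - 3·x^2 + 9·x, leaving 0
The remainder is 0, so f(x) = g(x) · h(x) with h(x) = -x^2 - 3·x. Hence g | f, i.e. f ∈ (g).

Final answer: YES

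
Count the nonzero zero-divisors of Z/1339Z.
In Z/1339Z each nonzero element is either a unit (gcd with 1339 is 1) or a zero-divisor (gcd > 1). The number of units is φ(1339): factorise 1339 = 13 · 103, so φ(1339) = (13 − 1) · (103 − 1) = 12 · 102 = 1224. The nonzero elements number 1339 − 1 = 1338. Hence the nonzero zero-divisors number 1338 − 1224 = 114.

Final answer: Z/1339Z has 114 nonzero zero-divisors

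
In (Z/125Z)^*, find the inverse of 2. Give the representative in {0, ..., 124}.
2^(−1) ≡ 63 (mod 125)

Apply the extended Euclidean algorithm to (125, 2), tracking rows (r, s, t) with s·125 + t·2 = r. Each division r_prev = q·r_cur + r_new produces the new row as (previous row) − q·(current row):
  row A: (125, 1, 0)   [1·125 + 0·2 = 125]
  row B: (2, 0, 1)   [0·125 + 1·2 = 2]
  125 = 62·2 + 1   → row C = row A − 62·row B = (1, 1, −62)   [check: 1·125 − 62·2 = 1]
  2 = 2·1 + 0   → remainder 0, stop. gcd = 1 (last nonzero row C).
The gcd is 1, so 2 is invertible mod 125. The last nonzero row gives 1·125 − 62·2 = 1, so t = −62. So 2^(−1) ≡ −62 ≡ 63 (mod 125). Verify: 2 · 63 = 126 ≡ 1 (mod 125). ✓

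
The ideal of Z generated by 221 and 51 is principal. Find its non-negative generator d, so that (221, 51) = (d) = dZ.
(221, 51) = (17); d = 17

In the PID Z, (a, b) is generated by gcd(a, b). Compute gcd(221, 51) with the extended Euclidean algorithm, tracking rows (r, s, t) with s·221 + t·51 = r:
  row A: (221, 1, 0)   [1·221 + 0·51 = 221]
  row B: (51, 0, 1)   [0·221 + 1·51 = 51]
  221 = 4·51 + 17   → row C = row A − 4·row B = (17, 1, −4)   [check: 1·221 − 4·51 = 17]
  51 = 3·17 + 0   → remainder 0, stop. gcd = 17 (last nonzero row C).
So gcd(221, 51) = 17, with Bézout identity 1·221 − 4·51 = 17. Containment (⊇): the Bézout identity exhibits 17 as an element of (221, 51), giving (17) ⊆ (221, 51). Containment (⊆): since 17 | 221 and 17 | 51 (221 = 17·13, 51 = 17·3), every Z-linear combination of 221 and 51 is divisible by 17, so (221, 51) ⊆ (17). Therefore (221, 51) = (17), d = 17.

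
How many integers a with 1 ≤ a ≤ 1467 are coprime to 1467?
The number of a ∈ {1, ..., 1467} with gcd(a, 1467) = 1 is by definition Euler's totient φ(1467). φ is multiplicative, with φ(p^e) = p^e − p^(e−1). Factorise 1467 = 3^2 · 163. Then
  φ(1467) = (3^2 − 3^1) · (163 − 1) = 6 · 162 = 972.
So there are 972 such integers.

Final answer: 972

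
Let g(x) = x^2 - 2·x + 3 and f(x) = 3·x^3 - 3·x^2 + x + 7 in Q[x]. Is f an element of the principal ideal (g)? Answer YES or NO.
NO

In Q[x] the ideal (g) consists of all multiples of g, so f ∈ (g) iff g | f, i.e. iff the remainder of f on division by g is 0. Divide f by g (g is monic, so eliminate the leading term of the running remainder at each step):
  leading term 3·x^3: subtract (3·x)·g(x) = 3·x^3 - 6·x^2 + 9·x, leaving 3·x^2 - 8·x + 7
  leading term 3·x^2: subtract (3)·g(x) = 3·x^2 - 6·x + 9, leaving -2·x - 2
The remainder r(x) = -2·x - 2 ≠ 0 (and deg r < deg g), so g ∤ f, i.e. f ∉ (g).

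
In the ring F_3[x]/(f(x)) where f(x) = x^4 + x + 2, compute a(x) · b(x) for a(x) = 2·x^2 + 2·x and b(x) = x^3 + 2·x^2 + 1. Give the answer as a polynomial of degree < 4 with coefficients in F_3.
a · b ≡ x^3 + x (mod f(x))

Multiply as integer polynomials: a · b = 2·x^5 + 6·x^4 + 4·x^3 + 2·x^2 + 2·x. Reducing coefficients mod 3: a · b ≡ 2·x^5 + x^3 + 2·x^2 + 2·x. Now divide by f(x) = x^4 + x + 2 in F_3[x], eliminating the leading term at each step:
  leading term 2·x^5: subtract (2·x)·f(x) = 2·x^5 + 2·x^2 + x, leaving x^3 + x (coefficients mod 3)
The degree is now < 4, so this is the remainder. Hence a · b ≡ x^3 + x in F_3[x]/(f).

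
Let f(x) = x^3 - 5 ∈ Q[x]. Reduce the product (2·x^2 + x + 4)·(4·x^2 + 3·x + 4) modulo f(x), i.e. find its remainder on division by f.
First multiply in Q[x] without reducing: a · b = 8·x^4 + 10·x^3 + 27·x^2 + 16·x + 16. Now divide by f(x) = x^3 - 5, eliminating the leading term at each step:
  leading term 8·x^4: subtract (8·x)·f(x) = 8·x^4 - 40·x, leaving 10·x^3 + 27·x^2 + 56·x + 16
  leading term 10·x^3: subtract (10)·f(x) = 10·x^3 - 50, leaving 27·x^2 + 56·x + 66
The degree is now < 3, so this is the remainder. Hence a · b ≡ 27·x^2 + 56·x + 66 in Q[x]/(f).

Final answer: a · b ≡ 27·x^2 + 56·x + 66 (mod f(x))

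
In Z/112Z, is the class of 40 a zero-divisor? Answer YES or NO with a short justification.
YES

gcd(40, 112) = 8 > 1, so 40 is not a unit in Z/112Z. In Z/nZ every nonzero non-unit is a zero-divisor: explicitly, take b = 112/gcd = 14 ≠ 0 (mod 112); then 40·14 = 560 = 5·112, i.e. 40·14 ≡ 0 (mod 112). So 40 is a zero-divisor.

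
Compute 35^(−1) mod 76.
35^(−1) ≡ 63 (mod 76)

Apply the extended Euclidean algorithm to (76, 35), tracking rows (r, s, t) with s·76 + t·35 = r. Each division r_prev = q·r_cur + r_new produces the new row as (previous row) − q·(current row):
  row A: (76, 1, 0)   [1·76 + 0·35 = 76]
  row B: (35, 0, 1)   [0·76 + 1·35 = 35]
  76 = 2·35 + 6   → row C = row A − 2·row B = (6, 1, −2)   [check: 1·76 − 2·35 = 6]
  35 = 5·6 + 5   → row D = row B − 5·row C = (5, −5, 11)   [check: −5·76 + 11·35 = 5]
  6 = 1·5 + 1   → row E = row C − 1·row D = (1, 6, −13)   [check: 6·76 − 13·35 = 1]
  5 = 5·1 + 0   → remainder 0, stop. gcd = 1 (last nonzero row E).
The gcd is 1, so 35 is invertible mod 76. The last nonzero row gives 6·76 − 13·35 = 1, so t = −13. So 35^(−1) ≡ −13 ≡ 63 (mod 76). Verify: 35 · 63 = 2205 ≡ 1 (mod 76). ✓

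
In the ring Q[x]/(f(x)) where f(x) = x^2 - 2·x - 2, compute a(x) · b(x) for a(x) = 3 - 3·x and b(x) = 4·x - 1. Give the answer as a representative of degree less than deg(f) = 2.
First multiply in Q[x] without reducing: a · b = -12·x^2 + 15·x - 3. Now divide by f(x) = x^2 - 2·x - 2, eliminating the leading term at each step:
  leading term -12·x^2: subtract (-12)·f(x) = -12·x^2 + 24·x + 24, leaving -9·x - 27
The degree is now < 2, so this is the remainder. Hence a · b ≡ -9·x - 27 in Q[x]/(f).

Final answer: a · b ≡ -9·x - 27 (mod f(x))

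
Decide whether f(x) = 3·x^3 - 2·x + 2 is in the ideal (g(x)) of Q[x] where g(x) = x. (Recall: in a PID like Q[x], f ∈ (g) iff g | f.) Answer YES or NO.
NO

In Q[x] the ideal (g) consists of all multiples of g, so f ∈ (g) iff g | f, i.e. iff the remainder of f on division by g is 0. Divide f by g (g is monic, so eliminate the leading term of the running remainder at each step):
  leading term 3·x^3: subtract (3·x^2)·g(x) = 3·x^3, leaving 2 - 2·x
  leading term -2·x: subtract (-2)·g(x) = -2·x, leaving 2
The remainder r(x) = 2 ≠ 0 (and deg r < deg g), so g ∤ f, i.e. f ∉ (g).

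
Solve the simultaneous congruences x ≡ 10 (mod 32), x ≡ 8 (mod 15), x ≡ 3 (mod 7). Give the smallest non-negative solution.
The moduli 32, 15, 7 are pairwise coprime, so by the CRT there is a unique solution mod 32·15·7 = 3360.
Solve by successive substitution. Start with x ≡ 10 (mod 32).
  Combine with x ≡ 8 (mod 15): write x = 10 + 32·t and require 10 + 32·t ≡ 8 (mod 15), i.e. 32·t ≡ 8 − 10 ≡ 13 (mod 15). Since 32^(−1) ≡ 8 (mod 15) (32 ≡ 2 (mod 15)), t ≡ 8·13 ≡ 14 (mod 15). So x ≡ 10 + 32·14 = 458 (mod 480).
  Combine with x ≡ 3 (mod 7): write x = 458 + 480·t and require 458 + 480·t ≡ 3 (mod 7), i.e. 480·t ≡ 3 − 458 ≡ 0 (mod 7). Since 480^(−1) ≡ 2 (mod 7) (480 ≡ 4 (mod 7)), t ≡ 2·0 ≡ 0 (mod 7). So x ≡ 458 + 480·0 = 458 (mod 3360).
Unique solution in [0, 3360): x = 458.

Final answer: x ≡ 458 (mod 3360); the representative in [0, 3360) is 458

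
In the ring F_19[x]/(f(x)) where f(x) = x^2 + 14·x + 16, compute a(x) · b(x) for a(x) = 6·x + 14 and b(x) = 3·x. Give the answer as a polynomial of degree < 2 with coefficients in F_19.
a · b ≡ 18·x + 16 (mod f(x))

Multiply as integer polynomials: a · b = 18·x^2 + 42·x. Reducing coefficients mod 19: a · b ≡ 18·x^2 + 4·x. Now divide by f(x) = x^2 + 14·x + 16 in F_19[x], eliminating the leading term at each step:
  leading term 18·x^2: subtract (18)·f(x) = 18·x^2 + 5·x + 3, leaving 18·x + 16 (coefficients mod 19)
The degree is now < 2, so this is the remainder. Hence a · b ≡ 18·x + 16 in F_19[x]/(f).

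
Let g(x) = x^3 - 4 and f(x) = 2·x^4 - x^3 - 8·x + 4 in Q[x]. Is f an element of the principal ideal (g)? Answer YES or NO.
YES

In Q[x] the ideal (g) consists of all multiples of g, so f ∈ (g) iff g | f, i.e. iff the remainder of f on division by g is 0. Divide f by g (g is monic, so eliminate the leading term of the running remainder at each step):
  leading term 2·x^4: subtract (2·x)·g(x) = 2·x^4 - 8·x, leaving 4 - x^3
  leading term -x^3: subtract (-1)·g(x) = 4 - x^3, leaving 0
The remainder is 0, so f(x) = g(x) · h(x) with h(x) = 2·x - 1. Hence g | f, i.e. f ∈ (g).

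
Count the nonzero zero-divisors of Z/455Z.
Z/455Z has 166 nonzero zero-divisors

In Z/455Z each nonzero element is either a unit (gcd with 455 is 1) or a zero-divisor (gcd > 1). The number of units is φ(455): factorise 455 = 5 · 7 · 13, so φ(455) = (5 − 1) · (7 − 1) · (13 − 1) = 4 · 6 · 12 = 288. The nonzero elements number 455 − 1 = 454. Hence the nonzero zero-divisors number 454 − 288 = 166.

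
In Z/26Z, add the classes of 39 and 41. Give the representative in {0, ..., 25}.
2

Reduce the summands first: 39 ≡ 13, 41 ≡ 15 (mod 26), so 39 + 41 ≡ 13 + 15 (mod 26). 13 + 15 = 28; 28 = 1·26 + 2, so (39 + 41) mod 26 = 2.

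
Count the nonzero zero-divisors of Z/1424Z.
Z/1424Z has 719 nonzero zero-divisors

In Z/1424Z each nonzero element is either a unit (gcd with 1424 is 1) or a zero-divisor (gcd > 1). The number of units is φ(1424): factorise 1424 = 2^4 · 89, so φ(1424) = (2^4 − 2^3) · (89 − 1) = 8 · 88 = 704. The nonzero elements number 1424 − 1 = 1423. Hence the nonzero zero-divisors number 1423 − 704 = 719.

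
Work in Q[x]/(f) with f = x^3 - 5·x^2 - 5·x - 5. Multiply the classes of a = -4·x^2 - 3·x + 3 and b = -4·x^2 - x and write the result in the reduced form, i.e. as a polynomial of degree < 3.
First multiply in Q[x] without reducing: a · b = 16·x^4 + 16·x^3 - 9·x^2 - 3·x. Now divide by f(x) = x^3 - 5·x^2 - 5·x - 5, eliminating the leading term at each step:
  leading term 16·x^4: subtract (16·x)·f(x) = 16·x^4 - 80·x^3 - 80·x^2 - 80·x, leaving 96·x^3 + 71·x^2 + 77·x
  leading term 96·x^3: subtract (96)·f(x) = 96·x^3 - 480·x^2 - 480·x - 480, leaving 551·x^2 + 557·x + 480
The degree is now < 3, so this is the remainder. Hence a · b ≡ 551·x^2 + 557·x + 480 in Q[x]/(f).

Final answer: a · b ≡ 551·x^2 + 557·x + 480 (mod f(x))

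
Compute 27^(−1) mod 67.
27^(−1) ≡ 5 (mod 67)

Apply the extended Euclidean algorithm to (67, 27), tracking rows (r, s, t) with s·67 + t·27 = r. Each division r_prev = q·r_cur + r_new produces the new row as (previous row) − q·(current row):
  row A: (67, 1, 0)   [1·67 + 0·27 = 67]
  row B: (27, 0, 1)   [0·67 + 1·27 = 27]
  67 = 2·27 + 13   → row C = row A − 2·row B = (13, 1, −2)   [check: 1·67 − 2·27 = 13]
  27 = 2·13 + 1   → row D = row B − 2·row C = (1, −2, 5)   [check: −2·67 + 5·27 = 1]
  13 = 13·1 + 0   → remainder 0, stop. gcd = 1 (last nonzero row D).
The gcd is 1, so 27 is invertible mod 67. The last nonzero row gives −2·67 + 5·27 = 1, so t = 5. So 27^(−1) ≡ 5 (mod 67). Verify: 27 · 5 = 135 ≡ 1 (mod 67). ✓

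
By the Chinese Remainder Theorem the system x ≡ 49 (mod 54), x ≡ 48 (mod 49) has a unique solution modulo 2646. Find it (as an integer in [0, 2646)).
x ≡ 2155 (mod 2646); the representative in [0, 2646) is 2155

The moduli 54, 49 are pairwise coprime, so by the CRT there is a unique solution mod 54·49 = 2646.
Solve by successive substitution. Start with x ≡ 49 (mod 54).
  Combine with x ≡ 48 (mod 49): write x = 49 + 54·t and require 49 + 54·t ≡ 48 (mod 49), i.e. 54·t ≡ 48 − 49 ≡ 48 (mod 49). Since 54^(−1) ≡ 10 (mod 49) (54 ≡ 5 (mod 49)), t ≡ 10·48 ≡ 39 (mod 49). So x ≡ 49 + 54·39 = 2155 (mod 2646).
Unique solution in [0, 2646): x = 2155.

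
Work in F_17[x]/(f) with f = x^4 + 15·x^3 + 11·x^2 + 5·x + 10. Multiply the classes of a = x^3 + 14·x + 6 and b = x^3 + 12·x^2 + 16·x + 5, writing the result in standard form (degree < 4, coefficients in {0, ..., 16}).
a · b ≡ 12·x^3 + 5·x^2 + 12·x + 2 (mod f(x))

Multiply as integer polynomials: a · b = x^6 + 12·x^5 + 30·x^4 + 179·x^3 + 296·x^2 + 166·x + 30. Reducing coefficients mod 17: a · b ≡ x^6 + 12·x^5 + 13·x^4 + 9·x^3 + 7·x^2 + 13·x + 13. Now divide by f(x) = x^4 + 15·x^3 + 11·x^2 + 5·x + 10 in F_17[x], eliminating the leading term at each step:
  leading term x^6: subtract (x^2)·f(x) = x^6 + 15·x^5 + 11·x^4 + 5·x^3 + 10·x^2, leaving 14·x^5 + 2·x^4 + 4·x^3 + 14·x^2 + 13·x + 13 (coefficients mod 17)
  leading term 14·x^5: subtract (14·x)·f(x) = 14·x^5 + 6·x^4 + x^3 + 2·x^2 + 4·x, leaving 13·x^4 + 3·x^3 + 12·x^2 + 9·x + 13 (coefficients mod 17)
  leading term 13·x^4: subtract (13)·f(x) = 13·x^4 + 8·x^3 + 7·x^2 + 14·x + 11, leaving 12·x^3 + 5·x^2 + 12·x + 2 (coefficients mod 17)
The degree is now < 4, so this is the remainder. Hence a · b ≡ 12·x^3 + 5·x^2 + 12·x + 2 in F_17[x]/(f).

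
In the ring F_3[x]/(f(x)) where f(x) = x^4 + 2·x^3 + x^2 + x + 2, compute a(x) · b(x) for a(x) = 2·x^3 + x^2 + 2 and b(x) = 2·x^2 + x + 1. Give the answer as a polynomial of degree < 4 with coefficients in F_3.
a · b ≡ x^3 + 2·x^2 + x + 1 (mod f(x))

Multiply as integer polynomials: a · b = 4·x^5 + 4·x^4 + 3·x^3 + 5·x^2 + 2·x + 2. Reducing coefficients mod 3: a · b ≡ x^5 + x^4 + 2·x^2 + 2·x + 2. Now divide by f(x) = x^4 + 2·x^3 + x^2 + x + 2 in F_3[x], eliminating the leading term at each step:
  leading term x^5: subtract (x)·f(x) = x^5 + 2·x^4 + x^3 + x^2 + 2·x, leaving 2·x^4 + 2·x^3 + x^2 + 2 (coefficients mod 3)
  leading term 2·x^4: subtract (2)·f(x) = 2·x^4 + x^3 + 2·x^2 + 2·x + 1, leaving x^3 + 2·x^2 + x + 1 (coefficients mod 3)
The degree is now < 4, so this is the remainder. Hence a · b ≡ x^3 + 2·x^2 + x + 1 in F_3[x]/(f).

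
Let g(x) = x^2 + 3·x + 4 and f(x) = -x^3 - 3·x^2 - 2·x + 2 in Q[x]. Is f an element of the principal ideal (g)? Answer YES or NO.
In Q[x] the ideal (g) consists of all multiples of g, so f ∈ (g) iff g | f, i.e. iff the remainder of f on division by g is 0. Divide f by g (g is monic, so eliminate the leading term of the running remainder at each step):
  leading term -x^3: subtract (-x)·g(x) = -x^3 - 3·x^2 - 4·x, leaving 2·x + 2
The remainder r(x) = 2·x + 2 ≠ 0 (and deg r < deg g), so g ∤ f, i.e. f ∉ (g).

Final answer: NO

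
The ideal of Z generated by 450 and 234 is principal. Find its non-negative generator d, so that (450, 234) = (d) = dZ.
In the PID Z, (a, b) is generated by gcd(a, b). Compute gcd(450, 234) with the extended Euclidean algorithm, tracking rows (r, s, t) with s·450 + t·234 = r:
  row A: (450, 1, 0)   [1·450 + 0·234 = 450]
  row B: (234, 0, 1)   [0·450 + 1·234 = 234]
  450 = 1·234 + 216   → row C = row A − 1·row B = (216, 1, −1)   [check: 1·450 − 1·234 = 216]
  234 = 1·216 + 18   → row D = row B − 1·row C = (18, −1, 2)   [check: −1·450 + 2·234 = 18]
  216 = 12·18 + 0   → remainder 0, stop. gcd = 18 (last nonzero row D).
So gcd(450, 234) = 18, with Bézout identity −1·450 + 2·234 = 18. Containment (⊇): the Bézout identity exhibits 18 as an element of (450, 234), giving (18) ⊆ (450, 234). Containment (⊆): since 18 | 450 and 18 | 234 (450 = 18·25, 234 = 18·13), every Z-linear combination of 450 and 234 is divisible by 18, so (450, 234) ⊆ (18). Therefore (450, 234) = (18), d = 18.

Final answer: (450, 234) = (18); d = 18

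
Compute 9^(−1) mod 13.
Apply the extended Euclidean algorithm to (13, 9), tracking rows (r, s, t) with s·13 + t·9 = r. Each division r_prev = q·r_cur + r_new produces the new row as (previous row) − q·(current row):
  row A: (13, 1, 0)   [1·13 + 0·9 = 13]
  row B: (9, 0, 1)   [0·13 + 1·9 = 9]
  13 = 1·9 + 4   → row C = row A − 1·row B = (4, 1, −1)   [check: 1·13 − 1·9 = 4]
  9 = 2·4 + 1   → row D = row B − 2·row C = (1, −2, 3)   [check: −2·13 + 3·9 = 1]
  4 = 4·1 + 0   → remainder 0, stop. gcd = 1 (last nonzero row D).
The gcd is 1, so 9 is invertible mod 13. The last nonzero row gives −2·13 + 3·9 = 1, so t = 3. So 9^(−1) ≡ 3 (mod 13). Verify: 9 · 3 = 27 ≡ 1 (mod 13). ✓

Final answer: 9^(−1) ≡ 3 (mod 13)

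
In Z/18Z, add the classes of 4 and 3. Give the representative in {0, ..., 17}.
Both summands are already reduced mod 18. 4 + 3 = 7; 7 = 0·18 + 7, so (4 + 3) mod 18 = 7.

Final answer: 7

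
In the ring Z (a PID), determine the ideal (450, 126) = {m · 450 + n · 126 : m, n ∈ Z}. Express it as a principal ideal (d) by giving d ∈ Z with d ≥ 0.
In the PID Z, (a, b) is generated by gcd(a, b). Compute gcd(450, 126) with the extended Euclidean algorithm, tracking rows (r, s, t) with s·450 + t·126 = r:
  row A: (450, 1, 0)   [1·450 + 0·126 = 450]
  row B: (126, 0, 1)   [0·450 + 1·126 = 126]
  450 = 3·126 + 72   → row C = row A − 3·row B = (72, 1, −3)   [check: 1·450 − 3·126 = 72]
  126 = 1·72 + 54   → row D = row B − 1·row C = (54, −1, 4)   [check: −1·450 + 4·126 = 54]
  72 = 1·54 + 18   → row E = row C − 1·row D = (18, 2, −7)   [check: 2·450 − 7·126 = 18]
  54 = 3·18 + 0   → remainder 0, stop. gcd = 18 (last nonzero row E).
So gcd(450, 126) = 18, with Bézout identity 2·450 − 7·126 = 18. Containment (⊇): the Bézout identity exhibits 18 as an element of (450, 126), giving (18) ⊆ (450, 126). Containment (⊆): since 18 | 450 and 18 | 126 (450 = 18·25, 126 = 18·7), every Z-linear combination of 450 and 126 is divisible by 18, so (450, 126) ⊆ (18). Therefore (450, 126) = (18), d = 18.

Final answer: (450, 126) = (18); d = 18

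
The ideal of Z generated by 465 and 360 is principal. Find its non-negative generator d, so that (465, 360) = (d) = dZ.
(465, 360) = (15); d = 15

In the PID Z, (a, b) is generated by gcd(a, b). Compute gcd(465, 360) with the extended Euclidean algorithm, tracking rows (r, s, t) with s·465 + t·360 = r:
  row A: (465, 1, 0)   [1·465 + 0·360 = 465]
  row B: (360, 0, 1)   [0·465 + 1·360 = 360]
  465 = 1·360 + 105   → row C = row A − 1·row B = (105, 1, −1)   [check: 1·465 − 1·360 = 105]
  360 = 3·105 + 45   → row D = row B − 3·row C = (45, −3, 4)   [check: −3·465 + 4·360 = 45]
  105 = 2·45 + 15   → row E = row C − 2·row D = (15, 7, −9)   [check: 7·465 − 9·360 = 15]
  45 = 3·15 + 0   → remainder 0, stop. gcd = 15 (last nonzero row E).
So gcd(465, 360) = 15, with Bézout identity 7·465 − 9·360 = 15. Containment (⊇): the Bézout identity exhibits 15 as an element of (465, 360), giving (15) ⊆ (465, 360). Containment (⊆): since 15 | 465 and 15 | 360 (465 = 15·31, 360 = 15·24), every Z-linear combination of 465 and 360 is divisible by 15, so (465, 360) ⊆ (15). Therefore (465, 360) = (15), d = 15.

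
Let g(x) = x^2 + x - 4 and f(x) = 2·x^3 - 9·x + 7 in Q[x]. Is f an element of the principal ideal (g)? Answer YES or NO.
NO

In Q[x] the ideal (g) consists of all multiples of g, so f ∈ (g) iff g | f, i.e. iff the remainder of f on division by g is 0. Divide f by g (g is monic, so eliminate the leading term of the running remainder at each step):
  leading term 2·x^3: subtract (2·x)·g(x) = 2·x^3 + 2·x^2 - 8·x, leaving -2·x^2 - x + 7
  leading term -2·x^2: subtract (-2)·g(x) = -2·x^2 - 2·x + 8, leaving x - 1
The remainder r(x) = x - 1 ≠ 0 (and deg r < deg g), so g ∤ f, i.e. f ∉ (g).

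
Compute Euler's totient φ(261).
φ is multiplicative, with φ(p^e) = p^e − p^(e−1). Factorise 261 = 3^2 · 29. Then
  φ(261) = (3^2 − 3^1) · (29 − 1) = 6 · 28 = 168.

Final answer: φ(261) = 168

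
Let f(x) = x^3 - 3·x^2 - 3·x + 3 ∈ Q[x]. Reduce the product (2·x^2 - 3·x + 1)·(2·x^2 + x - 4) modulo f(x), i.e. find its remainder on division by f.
a · b ≡ 27·x^2 + 25·x - 28 (mod f(x))

First multiply in Q[x] without reducing: a · b = 4·x^4 - 4·x^3 - 9·x^2 + 13·x - 4. Now divide by f(x) = x^3 - 3·x^2 - 3·x + 3, eliminating the leading term at each step:
  leading term 4·x^4: subtract (4·x)·f(x) = 4·x^4 - 12·x^3 - 12·x^2 + 12·x, leaving 8·x^3 + 3·x^2 + x - 4
  leading term 8·x^3: subtract (8)·f(x) = 8·x^3 - 24·x^2 - 24·x + 24, leaving 27·x^2 + 25·x - 28
The degree is now < 3, so this is the remainder. Hence a · b ≡ 27·x^2 + 25·x - 28 in Q[x]/(f).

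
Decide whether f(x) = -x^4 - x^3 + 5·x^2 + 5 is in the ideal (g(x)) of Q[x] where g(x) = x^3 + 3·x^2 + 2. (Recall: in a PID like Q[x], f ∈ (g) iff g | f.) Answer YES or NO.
NO

In Q[x] the ideal (g) consists of all multiples of g, so f ∈ (g) iff g | f, i.e. iff the remainder of f on division by g is 0. Divide f by g (g is monic, so eliminate the leading term of the running remainder at each step):
  leading term -x^4: subtract (-x)·g(x) = -x^4 - 3·x^3 - 2·x, leaving 2·x^3 + 5·x^2 + 2·x + 5
  leading term 2·x^3: subtract (2)·g(x) = 2·x^3 + 6·x^2 + 4, leaving -x^2 + 2·x + 1
The remainder r(x) = -x^2 + 2·x + 1 ≠ 0 (and deg r < deg g), so g ∤ f, i.e. f ∉ (g).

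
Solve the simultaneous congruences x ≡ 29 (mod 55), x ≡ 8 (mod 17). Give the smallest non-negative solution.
The moduli 55, 17 are pairwise coprime, so by the CRT there is a unique solution mod 55·17 = 935.
Solve by successive substitution. Start with x ≡ 29 (mod 55).
  Combine with x ≡ 8 (mod 17): write x = 29 + 55·t and require 29 + 55·t ≡ 8 (mod 17), i.e. 55·t ≡ 8 − 29 ≡ 13 (mod 17). Since 55^(−1) ≡ 13 (mod 17) (55 ≡ 4 (mod 17)), t ≡ 13·13 ≡ 16 (mod 17). So x ≡ 29 + 55·16 = 909 (mod 935).
Unique solution in [0, 935): x = 909.

Final answer: x ≡ 909 (mod 935); the representative in [0, 935) is 909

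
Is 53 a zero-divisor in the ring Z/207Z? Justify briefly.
NO

gcd(53, 207) = 1, so 53 is a unit in Z/207Z (it has a multiplicative inverse). A unit cannot be a zero-divisor: if 53·b ≡ 0 then multiplying both sides by 53^(−1) gives b ≡ 0. So 53 is not a zero-divisor.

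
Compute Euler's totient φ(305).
φ is multiplicative, with φ(p^e) = p^e − p^(e−1). Factorise 305 = 5 · 61. Then
  φ(305) = (5 − 1) · (61 − 1) = 4 · 60 = 240.

Final answer: φ(305) = 240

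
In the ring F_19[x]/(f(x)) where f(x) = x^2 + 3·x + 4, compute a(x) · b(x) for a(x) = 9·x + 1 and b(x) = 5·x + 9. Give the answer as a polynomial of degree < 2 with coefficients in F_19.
a · b ≡ 8·x (mod f(x))

Multiply as integer polynomials: a · b = 45·x^2 + 86·x + 9. Reducing coefficients mod 19: a · b ≡ 7·x^2 + 10·x + 9. Now divide by f(x) = x^2 + 3·x + 4 in F_19[x], eliminating the leading term at each step:
  leading term 7·x^2: subtract (7)·f(x) = 7·x^2 + 2·x + 9, leaving 8·x (coefficients mod 19)
The degree is now < 2, so this is the remainder. Hence a · b ≡ 8·x in F_19[x]/(f).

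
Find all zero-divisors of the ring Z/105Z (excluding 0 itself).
nonzero zero-divisors of Z/105Z = {3, 5, 6, 7, 9, 10, 12, 14, 15, 18, 20, 21, 24, 25, 27, 28, 30, 33, 35, 36, 39, 40, 42, 45, 48, 49, 50, 51, 54, 55, 56, 57, 60, 63, 65, 66, 69, 70, 72, 75, 77, 78, 80, 81, 84, 85, 87, 90, 91, 93, 95, 96, 98, 99, 100, 102}

An element a ∈ Z/105Z (with a ≠ 0) is a zero-divisor iff gcd(a, 105) > 1 (because a is a unit precisely when gcd(a, n) = 1, and in Z/nZ every nonzero, non-unit element is a zero-divisor). Scan a = 1, ..., 104 and keep those with gcd(a, 105) > 1:
  gcd(3, 105) = 3, gcd(5, 105) = 5, gcd(6, 105) = 3, gcd(7, 105) = 7, gcd(9, 105) = 3, gcd(10, 105) = 5, gcd(12, 105) = 3, gcd(14, 105) = 7, gcd(15, 105) = 15, gcd(18, 105) = 3, gcd(20, 105) = 5, gcd(21, 105) = 21, gcd(24, 105) = 3, gcd(25, 105) = 5, gcd(27, 105) = 3, gcd(28, 105) = 7, gcd(30, 105) = 15, gcd(33, 105) = 3, gcd(35, 105) = 35, gcd(36, 105) = 3, gcd(39, 105) = 3, gcd(40, 105) = 5, gcd(42, 105) = 21, gcd(45, 105) = 15, gcd(48, 105) = 3, gcd(49, 105) = 7, gcd(50, 105) = 5, gcd(51, 105) = 3, gcd(54, 105) = 3, gcd(55, 105) = 5, gcd(56, 105) = 7, gcd(57, 105) = 3, gcd(60, 105) = 15, gcd(63, 105) = 21, gcd(65, 105) = 5, gcd(66, 105) = 3, gcd(69, 105) = 3, gcd(70, 105) = 35, gcd(72, 105) = 3, gcd(75, 105) = 15, gcd(77, 105) = 7, gcd(78, 105) = 3, gcd(80, 105) = 5, gcd(81, 105) = 3, gcd(84, 105) = 21, gcd(85, 105) = 5, gcd(87, 105) = 3, gcd(90, 105) = 15, gcd(91, 105) = 7, gcd(93, 105) = 3, gcd(95, 105) = 5, gcd(96, 105) = 3, gcd(98, 105) = 7, gcd(99, 105) = 3, gcd(100, 105) = 5, gcd(102, 105) = 3.
All other a ∈ {1, ..., 104} have gcd(a, 105) = 1 and are units. So the nonzero zero-divisors are exactly the 56 values of a appearing in this scan.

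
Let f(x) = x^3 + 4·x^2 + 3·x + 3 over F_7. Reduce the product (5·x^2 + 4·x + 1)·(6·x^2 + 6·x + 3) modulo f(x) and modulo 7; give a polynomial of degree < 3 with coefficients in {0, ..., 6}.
Multiply as integer polynomials: a · b = 30·x^4 + 54·x^3 + 45·x^2 + 18·x + 3. Reducing coefficients mod 7: a · b ≡ 2·x^4 + 5·x^3 + 3·x^2 + 4·x + 3. Now divide by f(x) = x^3 + 4·x^2 + 3·x + 3 in F_7[x], eliminating the leading term at each step:
  leading term 2·x^4: subtract (2·x)·f(x) = 2·x^4 + x^3 + 6·x^2 + 6·x, leaving 4·x^3 + 4·x^2 + 5·x + 3 (coefficients mod 7)
  leading term 4·x^3: subtract (4)·f(x) = 4·x^3 + 2·x^2 + 5·x + 5, leaving 2·x^2 + 5 (coefficients mod 7)
The degree is now < 3, so this is the remainder. Hence a · b ≡ 2·x^2 + 5 in F_7[x]/(f).

Final answer: a · b ≡ 2·x^2 + 5 (mod f(x))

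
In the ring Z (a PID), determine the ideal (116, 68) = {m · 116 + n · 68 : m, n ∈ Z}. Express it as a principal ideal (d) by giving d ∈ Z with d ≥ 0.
In the PID Z, (a, b) is generated by gcd(a, b). Compute gcd(116, 68) with the extended Euclidean algorithm, tracking rows (r, s, t) with s·116 + t·68 = r:
  row A: (116, 1, 0)   [1·116 + 0·68 = 116]
  row B: (68, 0, 1)   [0·116 + 1·68 = 68]
  116 = 1·68 + 48   → row C = row A − 1·row B = (48, 1, −1)   [check: 1·116 − 1·68 = 48]
  68 = 1·48 + 20   → row D = row B − 1·row C = (20, −1, 2)   [check: −1·116 + 2·68 = 20]
  48 = 2·20 + 8   → row E = row C − 2·row D = (8, 3, −5)   [check: 3·116 − 5·68 = 8]
  20 = 2·8 + 4   → row F = row D − 2·row E = (4, −7, 12)   [check: −7·116 + 12·68 = 4]
  8 = 2·4 + 0   → remainder 0, stop. gcd = 4 (last nonzero row F).
So gcd(116, 68) = 4, with Bézout identity −7·116 + 12·68 = 4. Containment (⊇): the Bézout identity exhibits 4 as an element of (116, 68), giving (4) ⊆ (116, 68). Containment (⊆): since 4 | 116 and 4 | 68 (116 = 4·29, 68 = 4·17), every Z-linear combination of 116 and 68 is divisible by 4, so (116, 68) ⊆ (4). Therefore (116, 68) = (4), d = 4.

Final answer: (116, 68) = (4); d = 4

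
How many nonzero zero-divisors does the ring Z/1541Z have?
In Z/1541Z each nonzero element is either a unit (gcd with 1541 is 1) or a zero-divisor (gcd > 1). The number of units is φ(1541): factorise 1541 = 23 · 67, so φ(1541) = (23 − 1) · (67 − 1) = 22 · 66 = 1452. The nonzero elements number 1541 − 1 = 1540. Hence the nonzero zero-divisors number 1540 − 1452 = 88.

Final answer: Z/1541Z has 88 nonzero zero-divisors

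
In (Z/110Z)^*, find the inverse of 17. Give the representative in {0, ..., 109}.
17^(−1) ≡ 13 (mod 110)

Apply the extended Euclidean algorithm to (110, 17), tracking rows (r, s, t) with s·110 + t·17 = r. Each division r_prev = q·r_cur + r_new produces the new row as (previous row) − q·(current row):
  row A: (110, 1, 0)   [1·110 + 0·17 = 110]
  row B: (17, 0, 1)   [0·110 + 1·17 = 17]
  110 = 6·17 + 8   → row C = row A − 6·row B = (8, 1, −6)   [check: 1·110 − 6·17 = 8]
  17 = 2·8 + 1   → row D = row B − 2·row C = (1, −2, 13)   [check: −2·110 + 13·17 = 1]
  8 = 8·1 + 0   → remainder 0, stop. gcd = 1 (last nonzero row D).
The gcd is 1, so 17 is invertible mod 110. The last nonzero row gives −2·110 + 13·17 = 1, so t = 13. So 17^(−1) ≡ 13 (mod 110). Verify: 17 · 13 = 221 ≡ 1 (mod 110). ✓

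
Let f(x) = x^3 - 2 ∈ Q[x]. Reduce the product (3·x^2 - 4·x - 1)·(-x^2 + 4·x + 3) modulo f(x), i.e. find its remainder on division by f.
First multiply in Q[x] without reducing: a · b = -3·x^4 + 16·x^3 - 6·x^2 - 16·x - 3. Now divide by f(x) = x^3 - 2, eliminating the leading term at each step:
  leading term -3·x^4: subtract (-3·x)·f(x) = -3·x^4 + 6·x, leaving 16·x^3 - 6·x^2 - 22·x - 3
  leading term 16·x^3: subtract (16)·f(x) = 16·x^3 - 32, leaving -6·x^2 - 22·x + 29
The degree is now < 3, so this is the remainder. Hence a · b ≡ -6·x^2 - 22·x + 29 in Q[x]/(f).

Final answer: a · b ≡ -6·x^2 - 22·x + 29 (mod f(x))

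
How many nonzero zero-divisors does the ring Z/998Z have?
Z/998Z has 499 nonzero zero-divisors

In Z/998Z each nonzero element is either a unit (gcd with 998 is 1) or a zero-divisor (gcd > 1). The number of units is φ(998): factorise 998 = 2 · 499, so φ(998) = (2 − 1) · (499 − 1) = 1 · 498 = 498. The nonzero elements number 998 − 1 = 997. Hence the nonzero zero-divisors number 997 − 498 = 499.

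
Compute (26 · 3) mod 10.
8

Reduce the factors first: 26 ≡ 6 (mod 10), so 26 · 3 ≡ 6 · 3 (mod 10). 6 · 3 = 18. Dividing by 10: 18 = 1·10 + 8. So (26 · 3) mod 10 = 8.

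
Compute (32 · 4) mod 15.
8

Reduce the factors first: 32 ≡ 2 (mod 15), so 32 · 4 ≡ 2 · 4 (mod 15). 2 · 4 = 8. Dividing by 15: 8 = 0·15 + 8. So (32 · 4) mod 15 = 8.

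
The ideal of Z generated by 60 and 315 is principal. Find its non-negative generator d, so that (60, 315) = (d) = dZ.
(60, 315) = (15); d = 15

In the PID Z, (a, b) is generated by gcd(a, b). Compute gcd(315, 60) with the extended Euclidean algorithm, tracking rows (r, s, t) with s·315 + t·60 = r:
  row A: (315, 1, 0)   [1·315 + 0·60 = 315]
  row B: (60, 0, 1)   [0·315 + 1·60 = 60]
  315 = 5·60 + 15   → row C = row A − 5·row B = (15, 1, −5)   [check: 1·315 − 5·60 = 15]
  60 = 4·15 + 0   → remainder 0, stop. gcd = 15 (last nonzero row C).
So gcd(60, 315) = 15, with Bézout identity 1·315 − 5·60 = 15. Containment (⊇): the Bézout identity exhibits 15 as an element of (60, 315), giving (15) ⊆ (60, 315). Containment (⊆): since 15 | 60 and 15 | 315 (60 = 15·4, 315 = 15·21), every Z-linear combination of 60 and 315 is divisible by 15, so (60, 315) ⊆ (15). Therefore (60, 315) = (15), d = 15.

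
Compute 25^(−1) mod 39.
25^(−1) ≡ 25 (mod 39)

Apply the extended Euclidean algorithm to (39, 25), tracking rows (r, s, t) with s·39 + t·25 = r. Each division r_prev = q·r_cur + r_new produces the new row as (previous row) − q·(current row):
  row A: (39, 1, 0)   [1·39 + 0·25 = 39]
  row B: (25, 0, 1)   [0·39 + 1·25 = 25]
  39 = 1·25 + 14   → row C = row A − 1·row B = (14, 1, −1)   [check: 1·39 − 1·25 = 14]
  25 = 1·14 + 11   → row D = row B − 1·row C = (11, −1, 2)   [check: −1·39 + 2·25 = 11]
  14 = 1·11 + 3   → row E = row C − 1·row D = (3, 2, −3)   [check: 2·39 − 3·25 = 3]
  11 = 3·3 + 2   → row F = row D − 3·row E = (2, −7, 11)   [check: −7·39 + 11·25 = 2]
  3 = 1·2 + 1   → row G = row E − 1·row F = (1, 9, −14)   [check: 9·39 − 14·25 = 1]
  2 = 2·1 + 0   → remainder 0, stop. gcd = 1 (last nonzero row G).
The gcd is 1, so 25 is invertible mod 39. The last nonzero row gives 9·39 − 14·25 = 1, so t = −14. So 25^(−1) ≡ −14 ≡ 25 (mod 39). Verify: 25 · 25 = 625 ≡ 1 (mod 39). ✓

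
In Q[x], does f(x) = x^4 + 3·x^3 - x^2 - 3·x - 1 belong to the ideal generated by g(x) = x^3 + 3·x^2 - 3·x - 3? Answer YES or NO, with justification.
NO

In Q[x] the ideal (g) consists of all multiples of g, so f ∈ (g) iff g | f, i.e. iff the remainder of f on division by g is 0. Divide f by g (g is monic, so eliminate the leading term of the running remainder at each step):
  leading term x^4: subtract (x)·g(x) = x^4 + 3·x^3 - 3·x^2 - 3·x, leaving 2·x^2 - 1
The remainder r(x) = 2·x^2 - 1 ≠ 0 (and deg r < deg g), so g ∤ f, i.e. f ∉ (g).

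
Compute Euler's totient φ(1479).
φ(1479) = 896

φ is multiplicative, with φ(p^e) = p^e − p^(e−1). Factorise 1479 = 3 · 17 · 29. Then
  φ(1479) = (3 − 1) · (17 − 1) · (29 − 1) = 2 · 16 · 28 = 896.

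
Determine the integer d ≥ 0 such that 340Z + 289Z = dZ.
In the PID Z, (a, b) is generated by gcd(a, b). Compute gcd(340, 289) with the extended Euclidean algorithm, tracking rows (r, s, t) with s·340 + t·289 = r:
  row A: (340, 1, 0)   [1·340 + 0·289 = 340]
  row B: (289, 0, 1)   [0·340 + 1·289 = 289]
  340 = 1·289 + 51   → row C = row A − 1·row B = (51, 1, −1)   [check: 1·340 − 1·289 = 51]
  289 = 5·51 + 34   → row D = row B − 5·row C = (34, −5, 6)   [check: −5·340 + 6·289 = 34]
  51 = 1·34 + 17   → row E = row C − 1·row D = (17, 6, −7)   [check: 6·340 − 7·289 = 17]
  34 = 2·17 + 0   → remainder 0, stop. gcd = 17 (last nonzero row E).
So gcd(340, 289) = 17, with Bézout identity 6·340 − 7·289 = 17. Containment (⊇): the Bézout identity exhibits 17 as an element of (340, 289), giving (17) ⊆ (340, 289). Containment (⊆): since 17 | 340 and 17 | 289 (340 = 17·20, 289 = 17·17), every Z-linear combination of 340 and 289 is divisible by 17, so (340, 289) ⊆ (17). Therefore (340, 289) = (17), d = 17.

Final answer: (340, 289) = (17); d = 17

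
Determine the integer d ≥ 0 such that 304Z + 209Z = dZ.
In the PID Z, (a, b) is generated by gcd(a, b). Compute gcd(304, 209) with the extended Euclidean algorithm, tracking rows (r, s, t) with s·304 + t·209 = r:
  row A: (304, 1, 0)   [1·304 + 0·209 = 304]
  row B: (209, 0, 1)   [0·304 + 1·209 = 209]
  304 = 1·209 + 95   → row C = row A − 1·row B = (95, 1, −1)   [check: 1·304 − 1·209 = 95]
  209 = 2·95 + 19   → row D = row B − 2·row C = (19, −2, 3)   [check: −2·304 + 3·209 = 19]
  95 = 5·19 + 0   → remainder 0, stop. gcd = 19 (last nonzero row D).
So gcd(304, 209) = 19, with Bézout identity −2·304 + 3·209 = 19. Containment (⊇): the Bézout identity exhibits 19 as an element of (304, 209), giving (19) ⊆ (304, 209). Containment (⊆): since 19 | 304 and 19 | 209 (304 = 19·16, 209 = 19·11), every Z-linear combination of 304 and 209 is divisible by 19, so (304, 209) ⊆ (19). Therefore (304, 209) = (19), d = 19.

Final answer: (304, 209) = (19); d = 19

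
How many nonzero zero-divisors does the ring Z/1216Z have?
Z/1216Z has 639 nonzero zero-divisors

In Z/1216Z each nonzero element is either a unit (gcd with 1216 is 1) or a zero-divisor (gcd > 1). The number of units is φ(1216): factorise 1216 = 2^6 · 19, so φ(1216) = (2^6 − 2^5) · (19 − 1) = 32 · 18 = 576. The nonzero elements number 1216 − 1 = 1215. Hence the nonzero zero-divisors number 1215 − 576 = 639.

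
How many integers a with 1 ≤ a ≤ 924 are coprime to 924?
240

The number of a ∈ {1, ..., 924} with gcd(a, 924) = 1 is by definition Euler's totient φ(924). φ is multiplicative, with φ(p^e) = p^e − p^(e−1). Factorise 924 = 2^2 · 3 · 7 · 11. Then
  φ(924) = (2^2 − 2^1) · (3 − 1) · (7 − 1) · (11 − 1) = 2 · 2 · 6 · 10 = 240.
So there are 240 such integers.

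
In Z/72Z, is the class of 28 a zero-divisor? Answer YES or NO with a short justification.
gcd(28, 72) = 4 > 1, so 28 is not a unit in Z/72Z. In Z/nZ every nonzero non-unit is a zero-divisor: explicitly, take b = 72/gcd = 18 ≠ 0 (mod 72); then 28·18 = 504 = 7·72, i.e. 28·18 ≡ 0 (mod 72). So 28 is a zero-divisor.

Final answer: YES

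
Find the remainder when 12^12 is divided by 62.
4

Use repeated squaring. Binary(12) = 1100. Walk through the bits of the exponent 12 left-to-right: at each bit after the leading one, square the running value, then multiply by 12 if the bit is 1 (always reducing mod 62):
  bit 1 = 1 (leading): start with 12.
  bit 2 = 1: square 12^2 = 144 ≡ 20; bit is 1, so multiply 20·12 = 240 ≡ 54 (mod 62).
  bit 3 = 0: square 54^2 = 2916 ≡ 2 (mod 62).
  bit 4 = 0: square 2^2 = 4 (mod 62).
Final value: 12^12 ≡ 4 (mod 62).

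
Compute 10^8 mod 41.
Use repeated squaring. Binary(8) = 1000. Walk through the bits of the exponent 8 left-to-right: at each bit after the leading one, square the running value, then multiply by 10 if the bit is 1 (always reducing mod 41):
  bit 1 = 1 (leading): start with 10.
  bit 2 = 0: square 10^2 = 100 ≡ 18 (mod 41).
  bit 3 = 0: square 18^2 = 324 ≡ 37 (mod 41).
  bit 4 = 0: square 37^2 = 1369 ≡ 16 (mod 41).
Final value: 10^8 ≡ 16 (mod 41).

Final answer: 16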